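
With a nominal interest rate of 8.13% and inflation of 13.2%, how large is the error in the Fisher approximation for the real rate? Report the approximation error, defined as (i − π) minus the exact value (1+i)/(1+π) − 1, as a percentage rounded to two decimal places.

Approximate: r ≈ 8.130% − 13.200% = -5.0700%
Exact: (1 + 0.0813)/(1 + 0.1320) − 1 = -4.4788%
Error = -5.0700% − (-4.4788%) = -0.5912% → -0.59%.

-0.59%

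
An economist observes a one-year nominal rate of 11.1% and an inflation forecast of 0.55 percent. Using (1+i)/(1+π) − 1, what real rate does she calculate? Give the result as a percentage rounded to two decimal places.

By the Fisher identity, 1 + r = (1 + i)/(1 + π).
1 + r = 1.11100 / 1.00550 = 1.104923
r = 1.104923 − 1 = 10.4923%, i.e. 10.49%.

10.49%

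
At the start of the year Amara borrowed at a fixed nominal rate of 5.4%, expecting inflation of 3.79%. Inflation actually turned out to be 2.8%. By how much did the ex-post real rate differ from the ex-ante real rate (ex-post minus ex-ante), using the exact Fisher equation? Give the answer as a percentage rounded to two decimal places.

Ex-ante: (1 + 0.0540)/(1 + 0.0379) − 1 = 1.5512%
Ex-post: (1 + 0.0540)/(1 + 0.0280) − 1 = 2.5292%
Difference (ex-post − ex-ante) = 0.9780% → 0.98%.

0.98%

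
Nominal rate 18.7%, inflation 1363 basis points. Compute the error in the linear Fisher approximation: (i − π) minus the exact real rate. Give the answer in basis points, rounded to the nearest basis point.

Approximate: r ≈ 18.700% − 13.630% = 5.0700%
Exact: (1 + 0.1870)/(1 + 0.1363) − 1 = 4.4618%
Error = 5.0700% − 4.4618% = 0.6082% → 61 basis points.

61 basis points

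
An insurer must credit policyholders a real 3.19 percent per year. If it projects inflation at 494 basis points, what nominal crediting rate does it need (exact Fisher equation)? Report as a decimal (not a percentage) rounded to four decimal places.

(1 + i) = (1 + r)(1 + π) = 1.03190 × 1.04940 = 1.08287586
i = 1.08287586 − 1, so the required nominal rate is 0.0829.

0.0829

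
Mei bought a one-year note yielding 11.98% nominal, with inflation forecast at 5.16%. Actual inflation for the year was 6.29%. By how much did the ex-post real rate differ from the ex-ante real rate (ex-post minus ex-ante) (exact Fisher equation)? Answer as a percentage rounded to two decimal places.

Ex-ante: (1 + 0.1198)/(1 + 0.0516) − 1 = 6.4854%
Ex-post: (1 + 0.1198)/(1 + 0.0629) − 1 = 5.3533%
Difference (ex-post − ex-ante) = -1.1321% → -1.13%.

-1.13%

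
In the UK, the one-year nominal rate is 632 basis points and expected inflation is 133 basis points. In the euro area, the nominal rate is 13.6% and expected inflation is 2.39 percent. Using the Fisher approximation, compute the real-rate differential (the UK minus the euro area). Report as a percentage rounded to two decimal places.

-6.22%

The UK: 6.32% − 1.33% = 4.990%
The euro area: 13.6% − 2.39% = 11.210%
Differential = -6.220% → -6.22%.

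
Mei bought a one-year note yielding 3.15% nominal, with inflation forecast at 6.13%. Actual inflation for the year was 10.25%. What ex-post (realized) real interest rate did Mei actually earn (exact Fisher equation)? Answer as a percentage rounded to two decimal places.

Ex-post: (1 + 0.0315)/(1 + 0.1025) − 1 = -6.4399%
So the realized real rate is -6.44%.

-6.44%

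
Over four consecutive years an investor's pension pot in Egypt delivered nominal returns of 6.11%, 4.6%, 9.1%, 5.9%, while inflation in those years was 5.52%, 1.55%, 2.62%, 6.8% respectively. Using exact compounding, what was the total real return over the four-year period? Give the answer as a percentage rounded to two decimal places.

Nominal growth factor = 1.0611 × 1.0460 × 1.0910 × 1.0590 = 1.282356
Price-level growth factor = 1.0552 × 1.0155 × 1.0262 × 1.0680 = 1.174405
Real growth factor = 1.282356 / 1.174405 = 1.091920
Total real return = 1.091920 − 1 → 9.19%.

9.19%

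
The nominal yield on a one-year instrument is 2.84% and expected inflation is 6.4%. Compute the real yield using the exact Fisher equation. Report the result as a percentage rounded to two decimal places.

By the Fisher equation, 1 + r = (1 + i)/(1 + π).
1 + r = 1.02840 / 1.06400 = 0.966541
r = 0.966541 − 1 = -3.3459%, i.e. -3.35%.

-3.35%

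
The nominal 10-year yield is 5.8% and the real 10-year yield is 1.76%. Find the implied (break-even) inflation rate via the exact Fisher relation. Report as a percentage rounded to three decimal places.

3.970%

(1 + π) = (1 + i)/(1 + r) = 1.05800 / 1.01760 = 1.039701
Break-even inflation = 1.039701 − 1 → 3.970%.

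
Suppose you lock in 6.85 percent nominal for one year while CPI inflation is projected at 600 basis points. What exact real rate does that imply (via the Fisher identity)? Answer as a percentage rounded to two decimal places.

By the Fisher identity, 1 + r = (1 + i)/(1 + π).
1 + r = 1.06850 / 1.06000 = 1.008019
r = 1.008019 − 1 = 0.8019%, i.e. 0.80%.

0.80%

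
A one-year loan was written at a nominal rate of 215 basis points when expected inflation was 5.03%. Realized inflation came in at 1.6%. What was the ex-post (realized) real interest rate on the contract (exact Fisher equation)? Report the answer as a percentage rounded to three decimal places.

0.541%

Ex-post: (1 + 0.0215)/(1 + 0.0160) − 1 = 0.5413%
So the realized real rate is 0.541%.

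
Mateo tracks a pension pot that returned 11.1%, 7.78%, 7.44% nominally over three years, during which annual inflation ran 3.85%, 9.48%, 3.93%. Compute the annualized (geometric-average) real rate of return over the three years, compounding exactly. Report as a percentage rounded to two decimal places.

Nominal growth factor = 1.1110 × 1.0778 × 1.0744 = 1.28652502
Price-level growth factor = 1.0385 × 1.0948 × 1.0393 = 1.18163193
Real growth factor = 1.28652502 / 1.18163193 = 1.08876969
Annualized real rate = 1.08876969^(1/3) − 1 = 2.8755% → 2.88%.

2.88%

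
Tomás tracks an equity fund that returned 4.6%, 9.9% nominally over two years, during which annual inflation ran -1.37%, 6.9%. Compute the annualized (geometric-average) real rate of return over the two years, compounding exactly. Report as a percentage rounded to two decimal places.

Nominal growth factor = 1.0460 × 1.0990 = 1.14955400
Price-level growth factor = 0.9863 × 1.0690 = 1.05435470
Real growth factor = 1.14955400 / 1.05435470 = 1.09029153
Annualized real rate = 1.09029153^(1/2) − 1 = 4.4170% → 4.42%.

4.42%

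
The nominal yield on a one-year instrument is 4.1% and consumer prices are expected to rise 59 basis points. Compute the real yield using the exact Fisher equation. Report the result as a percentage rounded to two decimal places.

3.49%

1 + r = 1.04100 / 1.00590 = 1.034894
r = 1.034894 − 1 = 3.4894%, i.e. 3.49%.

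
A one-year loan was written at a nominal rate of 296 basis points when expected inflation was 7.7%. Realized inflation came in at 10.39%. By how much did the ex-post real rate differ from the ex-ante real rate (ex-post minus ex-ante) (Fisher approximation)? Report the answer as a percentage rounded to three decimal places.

-2.690%

Ex-ante: 2.96% − 7.7% = -4.740%
Ex-post: 2.96% − 10.39% = -7.430%
Difference (ex-post − ex-ante) = -2.6900% → -2.690%.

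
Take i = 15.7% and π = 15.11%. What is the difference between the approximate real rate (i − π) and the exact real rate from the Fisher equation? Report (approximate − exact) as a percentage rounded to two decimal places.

Approximate: r ≈ 15.700% − 15.110% = 0.5900%
Exact: (1 + 0.1570)/(1 + 0.1511) − 1 = 0.5126%
Error = 0.5900% − 0.5126% = 0.0774% → 0.08%.

0.08%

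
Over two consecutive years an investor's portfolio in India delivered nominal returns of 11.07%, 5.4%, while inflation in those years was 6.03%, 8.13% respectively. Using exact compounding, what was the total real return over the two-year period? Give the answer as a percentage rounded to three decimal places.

2.109%

Nominal growth factor = 1.1107 × 1.0540 = 1.170678
Price-level growth factor = 1.0603 × 1.0813 = 1.146502
Real growth factor = 1.170678 / 1.146502 = 1.021086
Total real return = 1.021086 − 1 → 2.109%.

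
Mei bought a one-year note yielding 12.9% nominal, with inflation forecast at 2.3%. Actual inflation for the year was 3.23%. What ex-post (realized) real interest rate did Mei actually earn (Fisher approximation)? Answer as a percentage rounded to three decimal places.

9.670%

Ex-post: 12.9% − 3.23% = 9.670%
So the realized real rate is 9.670%.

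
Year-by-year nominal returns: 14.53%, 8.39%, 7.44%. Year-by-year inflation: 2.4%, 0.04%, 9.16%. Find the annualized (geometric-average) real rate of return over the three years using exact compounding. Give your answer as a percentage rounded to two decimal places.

Nominal growth factor = 1.1453 × 1.0839 × 1.0744 = 1.33375014
Price-level growth factor = 1.0240 × 1.0004 × 1.0916 = 1.11824552
Real growth factor = 1.33375014 / 1.11824552 = 1.19271673
Annualized real rate = 1.19271673^(1/3) − 1 = 6.0504% → 6.05%.

6.05%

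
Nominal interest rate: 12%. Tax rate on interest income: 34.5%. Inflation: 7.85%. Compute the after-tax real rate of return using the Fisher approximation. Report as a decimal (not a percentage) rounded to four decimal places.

0.0001

After-tax nominal return = 12% × (1 − 0.345) = 7.8600%.
r ≈ 7.8600% − 7.85% → 0.0001.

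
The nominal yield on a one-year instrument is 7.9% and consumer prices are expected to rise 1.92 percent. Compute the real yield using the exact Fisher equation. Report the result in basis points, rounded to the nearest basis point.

1 + r = 1.07900 / 1.01920 = 1.058673
r = 1.058673 − 1 = 5.8673%, i.e. 587 basis points.

587 basis points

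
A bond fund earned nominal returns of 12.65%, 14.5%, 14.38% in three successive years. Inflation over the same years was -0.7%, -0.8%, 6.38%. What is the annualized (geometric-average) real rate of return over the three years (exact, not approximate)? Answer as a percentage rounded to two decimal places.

12.08%

Compound the nominal returns: 1.1265 × 1.1450 × 1.1438 = 1.47532185.
Compound inflation: 0.9930 × 0.9920 × 1.0638 = 1.04790257.
Deflate: 1.47532185 / 1.04790257 = 1.40788074.
Annualized real rate = 1.40788074^(1/3) − 1 = 12.0784% → 12.08%.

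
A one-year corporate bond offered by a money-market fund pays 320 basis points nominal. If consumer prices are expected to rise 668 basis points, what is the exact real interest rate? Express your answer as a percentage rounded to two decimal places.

By the Fisher equation, 1 + r = (1 + i)/(1 + π).
1 + r = 1.03200 / 1.06680 = 0.967379
r = 0.967379 − 1 = -3.2621%, i.e. -3.26%.

-3.26%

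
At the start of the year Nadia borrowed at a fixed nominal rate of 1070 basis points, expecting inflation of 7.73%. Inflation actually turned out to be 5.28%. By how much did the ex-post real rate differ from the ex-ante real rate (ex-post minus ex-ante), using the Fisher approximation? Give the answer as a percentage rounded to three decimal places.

2.450%

Ex-ante: 10.7% − 7.73% = 2.970%
Ex-post: 10.7% − 5.28% = 5.420%
Difference (ex-post − ex-ante) = 2.4500% → 2.450%.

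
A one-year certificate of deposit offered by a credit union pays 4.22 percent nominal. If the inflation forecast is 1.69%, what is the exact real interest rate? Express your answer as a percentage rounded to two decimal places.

By the Fisher relation, 1 + r = (1 + i)/(1 + π).
1 + r = 1.04220 / 1.01690 = 1.024880
r = 1.024880 − 1 = 2.4880%, i.e. 2.49%.

2.49%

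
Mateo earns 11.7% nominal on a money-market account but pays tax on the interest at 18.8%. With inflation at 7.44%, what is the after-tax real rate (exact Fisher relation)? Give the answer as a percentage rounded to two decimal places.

1.92%

After-tax nominal return = 11.7% × (1 − 0.188) = 9.5004%.
1 + r = 1.095004 / 1.07440 = 1.019177
After-tax real rate = 1.019177 − 1 → 1.92%.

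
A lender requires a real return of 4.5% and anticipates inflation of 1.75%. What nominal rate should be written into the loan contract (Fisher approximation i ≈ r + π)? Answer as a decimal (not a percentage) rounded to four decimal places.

i ≈ r + π = 4.5% + 1.75% = 0.0625.

0.0625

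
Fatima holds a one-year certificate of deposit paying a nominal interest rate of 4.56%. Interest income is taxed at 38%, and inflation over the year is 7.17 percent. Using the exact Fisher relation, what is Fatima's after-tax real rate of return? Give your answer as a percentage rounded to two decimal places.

-4.05%

After-tax nominal return = 4.56% × (1 − 0.38) = 2.8272%.
1 + r = 1.028272 / 1.07170 = 0.959477
After-tax real rate = 0.959477 − 1 → -4.05%.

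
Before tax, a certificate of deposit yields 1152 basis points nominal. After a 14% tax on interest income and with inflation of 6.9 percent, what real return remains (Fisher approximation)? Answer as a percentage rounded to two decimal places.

After-tax nominal return = 11.52% × (1 − 0.14) = 9.9072%.
r ≈ 9.9072% − 6.9% → 3.01%.

3.01%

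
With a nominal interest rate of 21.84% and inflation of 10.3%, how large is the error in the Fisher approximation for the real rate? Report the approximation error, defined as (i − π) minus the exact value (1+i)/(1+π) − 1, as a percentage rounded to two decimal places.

Approximate: r ≈ 21.840% − 10.300% = 11.5400%
Exact: (1 + 0.2184)/(1 + 0.1030) − 1 = 10.4624%
Error = 11.5400% − 10.4624% = 1.0776% → 1.08%.

1.08%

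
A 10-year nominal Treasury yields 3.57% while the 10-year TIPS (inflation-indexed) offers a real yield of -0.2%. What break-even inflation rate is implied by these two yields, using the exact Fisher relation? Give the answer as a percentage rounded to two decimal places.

3.78%

(1 + π) = (1 + i)/(1 + r) = 1.03570 / 0.99800 = 1.037776
Break-even inflation = 1.037776 − 1 → 3.78%.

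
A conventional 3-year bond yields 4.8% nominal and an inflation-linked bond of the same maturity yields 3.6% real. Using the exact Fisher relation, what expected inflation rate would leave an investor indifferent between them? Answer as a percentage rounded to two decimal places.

(1 + π) = (1 + i)/(1 + r) = 1.04800 / 1.03600 = 1.011583
Break-even inflation = 1.011583 − 1 → 1.16%.

1.16%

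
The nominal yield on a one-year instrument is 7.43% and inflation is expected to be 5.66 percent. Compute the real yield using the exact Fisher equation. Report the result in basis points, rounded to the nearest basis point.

168 basis points

1 + r = 1.07430 / 1.05660 = 1.016752
r = 1.016752 − 1 = 1.6752%, i.e. 168 basis points.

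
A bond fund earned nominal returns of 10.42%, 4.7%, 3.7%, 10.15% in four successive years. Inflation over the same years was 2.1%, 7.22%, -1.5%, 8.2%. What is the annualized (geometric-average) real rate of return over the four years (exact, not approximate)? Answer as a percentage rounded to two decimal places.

3.14%

Compound the nominal returns: 1.1042 × 1.0470 × 1.0370 × 1.1015 = 1.3205586137.
Compound inflation: 1.0210 × 1.0722 × 0.9850 × 1.0820 = 1.1667156845.
Deflate: 1.3205586137 / 1.1667156845 = 1.1318598278.
Annualized real rate = 1.1318598278^(1/4) − 1 = 3.144996% → 3.14%.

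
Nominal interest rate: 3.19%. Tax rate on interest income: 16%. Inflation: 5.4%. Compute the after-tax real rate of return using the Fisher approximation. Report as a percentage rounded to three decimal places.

-2.720%

After-tax nominal return = 3.19% × (1 − 0.16) = 2.6796%.
r ≈ 2.6796% − 5.4% → -2.720%.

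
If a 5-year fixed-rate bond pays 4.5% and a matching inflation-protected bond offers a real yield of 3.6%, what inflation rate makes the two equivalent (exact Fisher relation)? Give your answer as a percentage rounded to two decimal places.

(1 + π) = (1 + i)/(1 + r) = 1.04500 / 1.03600 = 1.008687
Break-even inflation = 1.008687 − 1 → 0.87%.

0.87%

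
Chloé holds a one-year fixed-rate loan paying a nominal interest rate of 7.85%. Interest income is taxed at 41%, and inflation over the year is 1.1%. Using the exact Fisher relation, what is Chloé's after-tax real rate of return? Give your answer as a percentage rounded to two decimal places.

After-tax nominal return = 7.85% × (1 − 0.41) = 4.6315%.
1 + r = 1.046315 / 1.01100 = 1.034931
After-tax real rate = 1.034931 − 1 → 3.49%.

3.49%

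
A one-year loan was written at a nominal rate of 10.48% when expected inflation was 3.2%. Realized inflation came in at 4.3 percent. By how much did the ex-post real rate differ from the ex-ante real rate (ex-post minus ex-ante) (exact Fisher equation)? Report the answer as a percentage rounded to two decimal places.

Ex-ante: (1 + 0.1048)/(1 + 0.0320) − 1 = 7.0543%
Ex-post: (1 + 0.1048)/(1 + 0.0430) − 1 = 5.9252%
Difference (ex-post − ex-ante) = -1.1290% → -1.13%.

-1.13%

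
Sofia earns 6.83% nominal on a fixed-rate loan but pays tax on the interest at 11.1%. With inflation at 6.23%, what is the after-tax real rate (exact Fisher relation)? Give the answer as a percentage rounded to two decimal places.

-0.15%

After-tax nominal return = 6.83% × (1 − 0.111) = 6.07187%.
1 + r = 1.0607187 / 1.06230 = 0.998511
After-tax real rate = 0.998511 − 1 → -0.15%.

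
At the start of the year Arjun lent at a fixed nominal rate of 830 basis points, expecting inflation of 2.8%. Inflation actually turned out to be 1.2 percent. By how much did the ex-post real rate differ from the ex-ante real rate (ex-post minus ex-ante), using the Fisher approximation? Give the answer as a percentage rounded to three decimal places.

Ex-ante: 8.3% − 2.8% = 5.500%
Ex-post: 8.3% − 1.2% = 7.100%
Difference (ex-post − ex-ante) = 1.6000% → 1.600%.

1.600%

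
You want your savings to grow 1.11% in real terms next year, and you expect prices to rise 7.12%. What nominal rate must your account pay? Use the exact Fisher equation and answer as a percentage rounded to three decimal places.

8.309%

(1 + i) = (1 + r)(1 + π) = 1.01110 × 1.07120 = 1.08309032
i = 1.08309032 − 1, so the required nominal rate is 8.309%.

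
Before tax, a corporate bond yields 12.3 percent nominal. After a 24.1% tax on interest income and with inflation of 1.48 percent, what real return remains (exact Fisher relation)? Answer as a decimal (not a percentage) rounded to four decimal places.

0.0774

After-tax nominal return = 12.3% × (1 − 0.241) = 9.3357%.
1 + r = 1.093357 / 1.01480 = 1.077411
After-tax real rate = 1.077411 − 1 → 0.0774.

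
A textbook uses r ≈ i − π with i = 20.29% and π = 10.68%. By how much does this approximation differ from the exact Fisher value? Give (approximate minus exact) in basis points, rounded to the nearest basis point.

Approximate: r ≈ 20.290% − 10.680% = 9.6100%
Exact: (1 + 0.2029)/(1 + 0.1068) − 1 = 8.6827%
Error = 9.6100% − 8.6827% = 0.9273% → 93 basis points.

93 basis points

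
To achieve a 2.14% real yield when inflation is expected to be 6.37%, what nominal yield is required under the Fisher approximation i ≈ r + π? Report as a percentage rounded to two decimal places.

i ≈ r + π = 2.14% + 6.37% = 8.51%.

8.51%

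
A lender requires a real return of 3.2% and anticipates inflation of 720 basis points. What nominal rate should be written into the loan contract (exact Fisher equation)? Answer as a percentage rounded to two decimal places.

10.63%

(1 + i) = (1 + r)(1 + π) = 1.03200 × 1.07200 = 1.106304
i = 1.106304 − 1, so the required nominal rate is 10.63%.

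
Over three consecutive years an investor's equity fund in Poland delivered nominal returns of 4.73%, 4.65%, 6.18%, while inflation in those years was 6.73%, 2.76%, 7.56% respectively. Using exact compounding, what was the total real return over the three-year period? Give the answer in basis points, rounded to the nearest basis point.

Nominal growth factor = 1.0473 × 1.0465 × 1.0618 = 1.163732
Price-level growth factor = 1.0673 × 1.0276 × 1.0756 = 1.179672
Real growth factor = 1.163732 / 1.179672 = 0.986488
Total real return = 0.986488 − 1 → -135 basis points.

-135 basis points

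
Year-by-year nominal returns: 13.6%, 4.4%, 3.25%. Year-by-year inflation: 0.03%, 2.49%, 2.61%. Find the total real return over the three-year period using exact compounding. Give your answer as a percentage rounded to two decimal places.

Compound the nominal returns: 1.1360 × 1.0440 × 1.0325 = 1.224528.
Compound inflation: 1.0003 × 1.0249 × 1.0261 = 1.051965.
Deflate: 1.224528 / 1.051965 = 1.164039.
Total real return = 1.164039 − 1 → 16.40%.

16.40%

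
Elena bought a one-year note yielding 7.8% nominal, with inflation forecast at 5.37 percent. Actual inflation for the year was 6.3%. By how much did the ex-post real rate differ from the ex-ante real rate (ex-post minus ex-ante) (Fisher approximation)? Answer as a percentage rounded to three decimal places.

-0.930%

Ex-ante: 7.8% − 5.37% = 2.430%
Ex-post: 7.8% − 6.3% = 1.500%
Difference (ex-post − ex-ante) = -0.9300% → -0.930%.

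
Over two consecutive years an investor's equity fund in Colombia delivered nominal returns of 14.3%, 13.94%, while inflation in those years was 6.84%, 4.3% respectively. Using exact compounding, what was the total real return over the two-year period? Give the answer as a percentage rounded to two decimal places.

Compound the nominal returns: 1.1430 × 1.1394 = 1.302334.
Compound inflation: 1.0684 × 1.0430 = 1.114341.
Deflate: 1.302334 / 1.114341 = 1.168703.
Total real return = 1.168703 − 1 → 16.87%.

16.87%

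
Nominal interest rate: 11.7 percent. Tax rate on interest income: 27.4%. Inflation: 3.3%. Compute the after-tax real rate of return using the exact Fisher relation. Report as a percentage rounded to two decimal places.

5.03%

After-tax nominal return = 11.7% × (1 − 0.274) = 8.4942%.
1 + r = 1.084942 / 1.03300 = 1.050283
After-tax real rate = 1.050283 − 1 → 5.03%.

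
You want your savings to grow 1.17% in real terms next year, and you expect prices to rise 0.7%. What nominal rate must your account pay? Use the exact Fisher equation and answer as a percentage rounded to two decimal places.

(1 + i) = (1 + r)(1 + π) = 1.01170 × 1.00700 = 1.0187819
i = 1.0187819 − 1, so the required nominal rate is 1.88%.

1.88%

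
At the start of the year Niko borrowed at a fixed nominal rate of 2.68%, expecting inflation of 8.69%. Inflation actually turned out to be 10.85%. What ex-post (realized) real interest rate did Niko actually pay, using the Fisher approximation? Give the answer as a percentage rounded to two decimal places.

-8.17%

Ex-post: 2.68% − 10.85% = -8.170%
So the realized real rate is -8.17%.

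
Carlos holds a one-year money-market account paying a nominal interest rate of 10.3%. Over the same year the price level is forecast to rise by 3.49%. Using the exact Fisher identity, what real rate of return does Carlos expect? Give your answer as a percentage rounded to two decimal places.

By the Fisher identity, 1 + r = (1 + i)/(1 + π).
1 + r = 1.10300 / 1.03490 = 1.065803
r = 1.065803 − 1 = 6.5803%, i.e. 6.58%.

6.58%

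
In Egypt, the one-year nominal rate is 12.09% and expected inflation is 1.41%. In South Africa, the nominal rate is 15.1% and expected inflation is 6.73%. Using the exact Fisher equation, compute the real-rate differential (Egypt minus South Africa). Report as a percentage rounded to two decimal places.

Egypt: (1 + 0.1209)/(1 + 0.0141) − 1 = 10.5315%
South Africa: (1 + 0.1510)/(1 + 0.0673) − 1 = 7.8422%
Differential = 10.5315% − 7.8422% = 2.6893% → 2.69%.

2.69%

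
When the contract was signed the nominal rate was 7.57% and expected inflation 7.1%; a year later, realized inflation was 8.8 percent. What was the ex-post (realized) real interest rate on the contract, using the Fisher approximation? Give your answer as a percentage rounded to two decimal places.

Ex-post: 7.57% − 8.8% = -1.230%
So the realized real rate is -1.23%.

-1.23%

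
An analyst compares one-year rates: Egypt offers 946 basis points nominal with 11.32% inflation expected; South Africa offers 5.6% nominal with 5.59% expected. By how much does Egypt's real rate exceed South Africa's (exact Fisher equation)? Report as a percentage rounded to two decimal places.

Egypt: (1 + 0.0946)/(1 + 0.1132) − 1 = -1.6709%
South Africa: (1 + 0.0560)/(1 + 0.0559) − 1 = 0.0095%
Differential = -1.6709% − 0.0095% = -1.6803% → -1.68%.

-1.68%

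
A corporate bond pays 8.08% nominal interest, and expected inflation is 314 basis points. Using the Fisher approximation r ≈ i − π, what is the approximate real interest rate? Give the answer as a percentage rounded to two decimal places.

4.94%

r ≈ i − π = 8.08% − 3.14% = 4.94%.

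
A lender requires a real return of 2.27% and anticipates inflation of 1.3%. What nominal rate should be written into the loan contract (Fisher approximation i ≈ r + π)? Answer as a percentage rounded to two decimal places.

3.57%

i ≈ r + π = 2.27% + 1.3% = 3.57%.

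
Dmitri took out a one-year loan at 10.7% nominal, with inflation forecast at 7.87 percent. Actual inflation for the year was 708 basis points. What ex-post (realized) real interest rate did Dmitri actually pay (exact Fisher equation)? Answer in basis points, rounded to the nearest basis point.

Ex-post: (1 + 0.1070)/(1 + 0.0708) − 1 = 3.3806%
So the realized real rate is 338 basis points.

338 basis points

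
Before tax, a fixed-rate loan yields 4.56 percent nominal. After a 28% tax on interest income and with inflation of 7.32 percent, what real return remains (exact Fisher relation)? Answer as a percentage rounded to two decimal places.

-3.76%

After-tax nominal return = 4.56% × (1 − 0.28) = 3.2832%.
1 + r = 1.032832 / 1.07320 = 0.962385
After-tax real rate = 0.962385 − 1 → -3.76%.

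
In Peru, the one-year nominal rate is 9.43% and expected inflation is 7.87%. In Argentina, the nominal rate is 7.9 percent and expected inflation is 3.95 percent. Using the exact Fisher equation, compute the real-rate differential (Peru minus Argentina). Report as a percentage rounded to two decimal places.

-2.35%

Peru: (1 + 0.0943)/(1 + 0.0787) − 1 = 1.4462%
Argentina: (1 + 0.0790)/(1 + 0.0395) − 1 = 3.7999%
Differential = 1.4462% − 3.7999% = -2.3537% → -2.35%.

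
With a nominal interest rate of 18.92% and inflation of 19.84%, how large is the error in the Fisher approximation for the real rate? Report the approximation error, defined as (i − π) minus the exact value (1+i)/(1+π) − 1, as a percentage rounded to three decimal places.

Approximate: r ≈ 18.920% − 19.840% = -0.9200%
Exact: (1 + 0.1892)/(1 + 0.1984) − 1 = -0.7677%
Error = -0.9200% − (-0.7677%) = -0.1523% → -0.152%.

-0.152%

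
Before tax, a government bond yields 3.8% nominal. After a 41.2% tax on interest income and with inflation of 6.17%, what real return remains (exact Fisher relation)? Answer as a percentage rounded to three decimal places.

-3.707%

After-tax nominal return = 3.8% × (1 − 0.412) = 2.2344%.
1 + r = 1.022344 / 1.06170 = 0.962931
After-tax real rate = 0.962931 − 1 → -3.707%.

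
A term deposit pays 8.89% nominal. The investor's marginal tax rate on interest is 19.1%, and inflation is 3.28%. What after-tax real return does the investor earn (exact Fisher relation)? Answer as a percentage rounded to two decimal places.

After-tax nominal return = 8.89% × (1 − 0.191) = 7.19201%.
1 + r = 1.0719201 / 1.03280 = 1.037878
After-tax real rate = 1.037878 − 1 → 3.79%.

3.79%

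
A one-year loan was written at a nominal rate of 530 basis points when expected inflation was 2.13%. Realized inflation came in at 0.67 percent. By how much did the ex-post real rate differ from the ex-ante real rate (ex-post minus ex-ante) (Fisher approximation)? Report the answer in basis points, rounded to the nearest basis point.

Ex-ante: 5.3% − 2.13% = 3.170%
Ex-post: 5.3% − 0.67% = 4.630%
Difference (ex-post − ex-ante) = 1.4600% → 146 basis points.

146 basis points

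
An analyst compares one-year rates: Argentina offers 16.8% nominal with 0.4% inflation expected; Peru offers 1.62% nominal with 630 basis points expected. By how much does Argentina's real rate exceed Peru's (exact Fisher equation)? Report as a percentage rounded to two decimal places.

Argentina: (1 + 0.1680)/(1 + 0.0040) − 1 = 16.3347%
Peru: (1 + 0.0162)/(1 + 0.0630) − 1 = -4.4026%
Differential = 16.3347% − (-4.4026%) = 20.7373% → 20.74%.

20.74%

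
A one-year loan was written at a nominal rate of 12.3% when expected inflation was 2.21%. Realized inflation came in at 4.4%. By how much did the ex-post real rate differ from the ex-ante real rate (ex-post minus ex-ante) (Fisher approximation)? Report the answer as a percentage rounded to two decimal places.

Ex-ante: 12.3% − 2.21% = 10.090%
Ex-post: 12.3% − 4.4% = 7.900%
Difference (ex-post − ex-ante) = -2.1900% → -2.19%.

-2.19%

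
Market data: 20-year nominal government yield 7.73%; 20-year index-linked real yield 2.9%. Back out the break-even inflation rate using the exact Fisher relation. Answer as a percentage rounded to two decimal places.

(1 + π) = (1 + i)/(1 + r) = 1.07730 / 1.02900 = 1.046939
Break-even inflation = 1.046939 − 1 → 4.69%.

4.69%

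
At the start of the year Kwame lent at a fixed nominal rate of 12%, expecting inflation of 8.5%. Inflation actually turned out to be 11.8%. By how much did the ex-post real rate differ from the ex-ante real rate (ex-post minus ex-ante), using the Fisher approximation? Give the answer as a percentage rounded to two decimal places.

-3.30%

Ex-ante: 12% − 8.5% = 3.500%
Ex-post: 12% − 11.8% = 0.200%
Difference (ex-post − ex-ante) = -3.3000% → -3.30%.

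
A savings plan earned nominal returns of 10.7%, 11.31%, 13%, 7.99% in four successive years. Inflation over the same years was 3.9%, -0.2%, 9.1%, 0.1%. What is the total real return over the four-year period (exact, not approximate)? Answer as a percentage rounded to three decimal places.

32.782%

Compound the nominal returns: 1.1070 × 1.1131 × 1.1300 × 1.0799 = 1.503640.
Compound inflation: 1.0390 × 0.9980 × 1.0910 × 1.0010 = 1.132413.
Deflate: 1.503640 / 1.132413 = 1.327819.
Total real return = 1.327819 − 1 → 32.782%.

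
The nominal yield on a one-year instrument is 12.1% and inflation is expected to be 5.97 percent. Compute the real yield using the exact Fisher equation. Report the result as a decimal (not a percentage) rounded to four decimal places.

By the Fisher relation, 1 + r = (1 + i)/(1 + π).
1 + r = 1.12100 / 1.05970 = 1.057847
r = 1.057847 − 1 = 5.7847%, i.e. 0.0578.

0.0578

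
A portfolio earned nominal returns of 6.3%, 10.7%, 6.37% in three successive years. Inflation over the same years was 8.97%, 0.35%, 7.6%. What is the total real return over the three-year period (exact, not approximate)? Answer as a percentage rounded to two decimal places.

Compound the nominal returns: 1.0630 × 1.1070 × 1.0637 = 1.251699.
Compound inflation: 1.0897 × 1.0035 × 1.0760 = 1.176621.
Deflate: 1.251699 / 1.176621 = 1.063808.
Total real return = 1.063808 − 1 → 6.38%.

6.38%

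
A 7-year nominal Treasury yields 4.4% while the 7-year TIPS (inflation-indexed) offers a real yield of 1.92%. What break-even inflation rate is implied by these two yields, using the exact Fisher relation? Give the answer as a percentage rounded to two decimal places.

2.43%

(1 + π) = (1 + i)/(1 + r) = 1.04400 / 1.01920 = 1.024333
Break-even inflation = 1.024333 − 1 → 2.43%.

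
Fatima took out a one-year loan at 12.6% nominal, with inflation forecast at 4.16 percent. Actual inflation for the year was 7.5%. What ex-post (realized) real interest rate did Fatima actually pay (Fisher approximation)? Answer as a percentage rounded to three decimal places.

Ex-post: 12.6% − 7.5% = 5.100%
So the realized real rate is 5.100%.

5.100%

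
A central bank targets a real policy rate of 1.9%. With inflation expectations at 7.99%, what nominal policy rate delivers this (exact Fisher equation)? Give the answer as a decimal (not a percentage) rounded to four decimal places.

(1 + i) = (1 + r)(1 + π) = 1.01900 × 1.07990 = 1.1004181
i = 1.1004181 − 1, so the required nominal rate is 0.1004.

0.1004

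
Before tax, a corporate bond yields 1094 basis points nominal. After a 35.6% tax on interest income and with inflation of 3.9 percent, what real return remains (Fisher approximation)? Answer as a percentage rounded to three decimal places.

After-tax nominal return = 10.94% × (1 − 0.356) = 7.04536%.
r ≈ 7.04536% − 3.9% → 3.145%.

3.145%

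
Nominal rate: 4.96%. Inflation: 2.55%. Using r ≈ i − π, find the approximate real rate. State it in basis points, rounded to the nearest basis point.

r ≈ i − π = 4.96% − 2.55% = 241 basis points.

241 basis points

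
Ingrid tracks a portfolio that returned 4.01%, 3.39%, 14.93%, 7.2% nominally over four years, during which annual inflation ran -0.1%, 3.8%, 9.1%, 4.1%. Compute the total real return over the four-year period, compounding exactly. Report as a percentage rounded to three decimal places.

12.498%

Nominal growth factor = 1.0401 × 1.0339 × 1.1493 × 1.0720 = 1.324896
Price-level growth factor = 0.9990 × 1.0380 × 1.0910 × 1.0410 = 1.177710
Real growth factor = 1.324896 / 1.177710 = 1.124977
Total real return = 1.124977 − 1 → 12.498%.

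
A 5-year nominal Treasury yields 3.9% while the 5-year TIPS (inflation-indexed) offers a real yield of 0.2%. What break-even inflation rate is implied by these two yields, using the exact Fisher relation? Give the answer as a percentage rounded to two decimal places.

3.69%

(1 + π) = (1 + i)/(1 + r) = 1.03900 / 1.00200 = 1.036926
Break-even inflation = 1.036926 − 1 → 3.69%.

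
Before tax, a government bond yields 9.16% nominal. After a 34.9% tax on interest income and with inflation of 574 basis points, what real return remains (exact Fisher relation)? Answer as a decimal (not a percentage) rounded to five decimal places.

0.00211

After-tax nominal return = 9.16% × (1 − 0.349) = 5.96316%.
1 + r = 1.0596316 / 1.05740 = 1.002110
After-tax real rate = 1.002110 − 1 → 0.00211.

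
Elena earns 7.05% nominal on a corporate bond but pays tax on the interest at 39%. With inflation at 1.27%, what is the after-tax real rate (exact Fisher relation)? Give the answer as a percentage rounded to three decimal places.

After-tax nominal return = 7.05% × (1 − 0.39) = 4.3005%.
1 + r = 1.043005 / 1.01270 = 1.02992495
After-tax real rate = 1.02992495 − 1 → 2.992%.

2.992%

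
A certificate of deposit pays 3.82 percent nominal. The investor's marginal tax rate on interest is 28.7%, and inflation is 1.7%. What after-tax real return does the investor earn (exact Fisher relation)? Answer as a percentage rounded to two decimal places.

1.01%

After-tax nominal return = 3.82% × (1 − 0.287) = 2.72366%.
1 + r = 1.0272366 / 1.01700 = 1.010065
After-tax real rate = 1.010065 − 1 → 1.01%.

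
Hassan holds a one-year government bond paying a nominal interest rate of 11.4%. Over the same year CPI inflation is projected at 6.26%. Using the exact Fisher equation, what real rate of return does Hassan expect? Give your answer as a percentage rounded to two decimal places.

4.84%

By the Fisher equation, 1 + r = (1 + i)/(1 + π).
1 + r = 1.11400 / 1.06260 = 1.048372
r = 1.048372 − 1 = 4.8372%, i.e. 4.84%.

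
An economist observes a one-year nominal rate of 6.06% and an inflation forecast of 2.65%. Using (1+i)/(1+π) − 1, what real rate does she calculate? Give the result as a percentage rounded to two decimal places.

3.32%

By the Fisher equation, 1 + r = (1 + i)/(1 + π).
1 + r = 1.06060 / 1.02650 = 1.033220
r = 1.033220 − 1 = 3.3220%, i.e. 3.32%.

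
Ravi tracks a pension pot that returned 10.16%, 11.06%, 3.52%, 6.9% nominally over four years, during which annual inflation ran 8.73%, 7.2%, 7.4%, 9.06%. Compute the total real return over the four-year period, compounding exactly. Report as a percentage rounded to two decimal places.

Nominal growth factor = 1.1016 × 1.1106 × 1.0352 × 1.0690 = 1.353891
Price-level growth factor = 1.0873 × 1.0720 × 1.0740 × 1.0906 = 1.365256
Real growth factor = 1.353891 / 1.365256 = 0.991676
Total real return = 0.991676 − 1 → -0.83%.

-0.83%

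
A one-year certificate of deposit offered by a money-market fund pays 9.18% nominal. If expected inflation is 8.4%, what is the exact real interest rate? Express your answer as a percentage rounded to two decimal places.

0.72%

By the Fisher equation, 1 + r = (1 + i)/(1 + π).
1 + r = 1.09180 / 1.08400 = 1.007196
r = 1.007196 − 1 = 0.7196%, i.e. 0.72%.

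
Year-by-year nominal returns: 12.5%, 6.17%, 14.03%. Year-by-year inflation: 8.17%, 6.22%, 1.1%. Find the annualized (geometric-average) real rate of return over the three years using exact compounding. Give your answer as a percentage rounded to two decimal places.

5.45%

Compound the nominal returns: 1.1250 × 1.0617 × 1.1403 = 1.36198857.
Compound inflation: 1.0817 × 1.0622 × 1.0110 = 1.16162054.
Deflate: 1.36198857 / 1.16162054 = 1.17249009.
Annualized real rate = 1.17249009^(1/3) − 1 = 5.4475% → 5.45%.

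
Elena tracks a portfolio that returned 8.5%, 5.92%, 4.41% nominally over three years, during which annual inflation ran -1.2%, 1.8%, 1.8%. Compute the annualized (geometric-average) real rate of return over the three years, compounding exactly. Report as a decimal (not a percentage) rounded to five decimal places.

0.05430

Nominal growth factor = 1.0850 × 1.0592 × 1.0441 = 1.19991313
Price-level growth factor = 0.9880 × 1.0180 × 1.0180 = 1.02388811
Real growth factor = 1.19991313 / 1.02388811 = 1.17191822
Annualized real rate = 1.17191822^(1/3) − 1 = 5.4304% → 0.05430.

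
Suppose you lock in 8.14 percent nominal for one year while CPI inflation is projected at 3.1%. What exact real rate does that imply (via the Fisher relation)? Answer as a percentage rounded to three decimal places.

4.888%

1 + r = 1.08140 / 1.03100 = 1.0488846
r = 1.0488846 − 1 = 4.88846%, i.e. 4.888%.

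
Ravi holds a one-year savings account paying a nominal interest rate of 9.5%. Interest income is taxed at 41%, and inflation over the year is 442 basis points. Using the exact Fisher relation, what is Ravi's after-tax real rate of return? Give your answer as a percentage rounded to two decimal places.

1.13%

After-tax nominal return = 9.5% × (1 − 0.41) = 5.6050%.
1 + r = 1.05605 / 1.04420 = 1.011348
After-tax real rate = 1.011348 − 1 → 1.13%.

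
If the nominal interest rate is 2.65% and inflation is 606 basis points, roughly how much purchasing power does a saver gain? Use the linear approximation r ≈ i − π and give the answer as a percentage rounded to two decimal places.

-3.41%

r ≈ i − π = 2.65% − 6.06% = -3.41%.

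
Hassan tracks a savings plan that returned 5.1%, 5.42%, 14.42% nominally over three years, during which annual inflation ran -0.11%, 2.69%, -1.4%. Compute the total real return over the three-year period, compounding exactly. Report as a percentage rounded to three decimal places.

25.343%

Nominal growth factor = 1.0510 × 1.0542 × 1.1442 = 1.267733
Price-level growth factor = 0.9989 × 1.0269 × 0.9860 = 1.011410
Real growth factor = 1.267733 / 1.011410 = 1.253431
Total real return = 1.253431 − 1 → 25.343%.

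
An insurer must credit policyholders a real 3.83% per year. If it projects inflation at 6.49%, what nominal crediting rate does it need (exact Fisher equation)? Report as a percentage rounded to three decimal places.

(1 + i) = (1 + r)(1 + π) = 1.03830 × 1.06490 = 1.10568567
i = 1.10568567 − 1, so the required nominal rate is 10.569%.

10.569%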